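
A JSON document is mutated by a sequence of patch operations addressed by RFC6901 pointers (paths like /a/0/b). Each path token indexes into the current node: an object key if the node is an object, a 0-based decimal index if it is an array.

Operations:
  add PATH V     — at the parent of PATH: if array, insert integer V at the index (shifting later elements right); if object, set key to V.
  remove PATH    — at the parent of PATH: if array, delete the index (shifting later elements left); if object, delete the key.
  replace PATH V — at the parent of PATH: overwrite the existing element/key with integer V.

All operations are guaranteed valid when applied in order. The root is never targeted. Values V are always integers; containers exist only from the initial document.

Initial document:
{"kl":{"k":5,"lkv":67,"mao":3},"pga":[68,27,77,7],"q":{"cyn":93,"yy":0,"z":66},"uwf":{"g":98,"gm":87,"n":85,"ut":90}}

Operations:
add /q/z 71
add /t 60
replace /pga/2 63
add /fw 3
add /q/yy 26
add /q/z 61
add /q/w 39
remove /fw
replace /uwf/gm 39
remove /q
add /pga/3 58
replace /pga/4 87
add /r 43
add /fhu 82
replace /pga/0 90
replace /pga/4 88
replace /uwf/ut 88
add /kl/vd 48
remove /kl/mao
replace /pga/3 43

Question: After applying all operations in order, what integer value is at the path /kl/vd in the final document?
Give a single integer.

After op 1 (add /q/z 71): {"kl":{"k":5,"lkv":67,"mao":3},"pga":[68,27,77,7],"q":{"cyn":93,"yy":0,"z":71},"uwf":{"g":98,"gm":87,"n":85,"ut":90}}
After op 2 (add /t 60): {"kl":{"k":5,"lkv":67,"mao":3},"pga":[68,27,77,7],"q":{"cyn":93,"yy":0,"z":71},"t":60,"uwf":{"g":98,"gm":87,"n":85,"ut":90}}
After op 3 (replace /pga/2 63): {"kl":{"k":5,"lkv":67,"mao":3},"pga":[68,27,63,7],"q":{"cyn":93,"yy":0,"z":71},"t":60,"uwf":{"g":98,"gm":87,"n":85,"ut":90}}
After op 4 (add /fw 3): {"fw":3,"kl":{"k":5,"lkv":67,"mao":3},"pga":[68,27,63,7],"q":{"cyn":93,"yy":0,"z":71},"t":60,"uwf":{"g":98,"gm":87,"n":85,"ut":90}}
After op 5 (add /q/yy 26): {"fw":3,"kl":{"k":5,"lkv":67,"mao":3},"pga":[68,27,63,7],"q":{"cyn":93,"yy":26,"z":71},"t":60,"uwf":{"g":98,"gm":87,"n":85,"ut":90}}
After op 6 (add /q/z 61): {"fw":3,"kl":{"k":5,"lkv":67,"mao":3},"pga":[68,27,63,7],"q":{"cyn":93,"yy":26,"z":61},"t":60,"uwf":{"g":98,"gm":87,"n":85,"ut":90}}
After op 7 (add /q/w 39): {"fw":3,"kl":{"k":5,"lkv":67,"mao":3},"pga":[68,27,63,7],"q":{"cyn":93,"w":39,"yy":26,"z":61},"t":60,"uwf":{"g":98,"gm":87,"n":85,"ut":90}}
After op 8 (remove /fw): {"kl":{"k":5,"lkv":67,"mao":3},"pga":[68,27,63,7],"q":{"cyn":93,"w":39,"yy":26,"z":61},"t":60,"uwf":{"g":98,"gm":87,"n":85,"ut":90}}
After op 9 (replace /uwf/gm 39): {"kl":{"k":5,"lkv":67,"mao":3},"pga":[68,27,63,7],"q":{"cyn":93,"w":39,"yy":26,"z":61},"t":60,"uwf":{"g":98,"gm":39,"n":85,"ut":90}}
After op 10 (remove /q): {"kl":{"k":5,"lkv":67,"mao":3},"pga":[68,27,63,7],"t":60,"uwf":{"g":98,"gm":39,"n":85,"ut":90}}
After op 11 (add /pga/3 58): {"kl":{"k":5,"lkv":67,"mao":3},"pga":[68,27,63,58,7],"t":60,"uwf":{"g":98,"gm":39,"n":85,"ut":90}}
After op 12 (replace /pga/4 87): {"kl":{"k":5,"lkv":67,"mao":3},"pga":[68,27,63,58,87],"t":60,"uwf":{"g":98,"gm":39,"n":85,"ut":90}}
After op 13 (add /r 43): {"kl":{"k":5,"lkv":67,"mao":3},"pga":[68,27,63,58,87],"r":43,"t":60,"uwf":{"g":98,"gm":39,"n":85,"ut":90}}
After op 14 (add /fhu 82): {"fhu":82,"kl":{"k":5,"lkv":67,"mao":3},"pga":[68,27,63,58,87],"r":43,"t":60,"uwf":{"g":98,"gm":39,"n":85,"ut":90}}
After op 15 (replace /pga/0 90): {"fhu":82,"kl":{"k":5,"lkv":67,"mao":3},"pga":[90,27,63,58,87],"r":43,"t":60,"uwf":{"g":98,"gm":39,"n":85,"ut":90}}
After op 16 (replace /pga/4 88): {"fhu":82,"kl":{"k":5,"lkv":67,"mao":3},"pga":[90,27,63,58,88],"r":43,"t":60,"uwf":{"g":98,"gm":39,"n":85,"ut":90}}
After op 17 (replace /uwf/ut 88): {"fhu":82,"kl":{"k":5,"lkv":67,"mao":3},"pga":[90,27,63,58,88],"r":43,"t":60,"uwf":{"g":98,"gm":39,"n":85,"ut":88}}
After op 18 (add /kl/vd 48): {"fhu":82,"kl":{"k":5,"lkv":67,"mao":3,"vd":48},"pga":[90,27,63,58,88],"r":43,"t":60,"uwf":{"g":98,"gm":39,"n":85,"ut":88}}
After op 19 (remove /kl/mao): {"fhu":82,"kl":{"k":5,"lkv":67,"vd":48},"pga":[90,27,63,58,88],"r":43,"t":60,"uwf":{"g":98,"gm":39,"n":85,"ut":88}}
After op 20 (replace /pga/3 43): {"fhu":82,"kl":{"k":5,"lkv":67,"vd":48},"pga":[90,27,63,43,88],"r":43,"t":60,"uwf":{"g":98,"gm":39,"n":85,"ut":88}}
Value at /kl/vd: 48

Answer: 48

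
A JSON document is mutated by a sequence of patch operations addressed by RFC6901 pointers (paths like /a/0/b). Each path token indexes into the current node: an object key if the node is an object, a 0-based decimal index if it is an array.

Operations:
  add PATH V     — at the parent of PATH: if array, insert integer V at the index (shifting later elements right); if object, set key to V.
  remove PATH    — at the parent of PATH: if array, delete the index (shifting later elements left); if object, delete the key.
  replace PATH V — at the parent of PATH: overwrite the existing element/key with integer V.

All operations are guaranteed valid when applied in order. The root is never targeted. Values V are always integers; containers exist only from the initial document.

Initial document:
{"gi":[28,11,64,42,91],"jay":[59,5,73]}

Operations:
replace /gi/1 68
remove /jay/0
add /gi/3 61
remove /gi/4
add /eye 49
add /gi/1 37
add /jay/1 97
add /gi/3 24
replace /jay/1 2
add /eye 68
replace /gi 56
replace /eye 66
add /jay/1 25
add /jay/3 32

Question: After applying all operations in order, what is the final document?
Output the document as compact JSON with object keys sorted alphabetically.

Answer: {"eye":66,"gi":56,"jay":[5,25,2,32,73]}

Derivation:
After op 1 (replace /gi/1 68): {"gi":[28,68,64,42,91],"jay":[59,5,73]}
After op 2 (remove /jay/0): {"gi":[28,68,64,42,91],"jay":[5,73]}
After op 3 (add /gi/3 61): {"gi":[28,68,64,61,42,91],"jay":[5,73]}
After op 4 (remove /gi/4): {"gi":[28,68,64,61,91],"jay":[5,73]}
After op 5 (add /eye 49): {"eye":49,"gi":[28,68,64,61,91],"jay":[5,73]}
After op 6 (add /gi/1 37): {"eye":49,"gi":[28,37,68,64,61,91],"jay":[5,73]}
After op 7 (add /jay/1 97): {"eye":49,"gi":[28,37,68,64,61,91],"jay":[5,97,73]}
After op 8 (add /gi/3 24): {"eye":49,"gi":[28,37,68,24,64,61,91],"jay":[5,97,73]}
After op 9 (replace /jay/1 2): {"eye":49,"gi":[28,37,68,24,64,61,91],"jay":[5,2,73]}
After op 10 (add /eye 68): {"eye":68,"gi":[28,37,68,24,64,61,91],"jay":[5,2,73]}
After op 11 (replace /gi 56): {"eye":68,"gi":56,"jay":[5,2,73]}
After op 12 (replace /eye 66): {"eye":66,"gi":56,"jay":[5,2,73]}
After op 13 (add /jay/1 25): {"eye":66,"gi":56,"jay":[5,25,2,73]}
After op 14 (add /jay/3 32): {"eye":66,"gi":56,"jay":[5,25,2,32,73]}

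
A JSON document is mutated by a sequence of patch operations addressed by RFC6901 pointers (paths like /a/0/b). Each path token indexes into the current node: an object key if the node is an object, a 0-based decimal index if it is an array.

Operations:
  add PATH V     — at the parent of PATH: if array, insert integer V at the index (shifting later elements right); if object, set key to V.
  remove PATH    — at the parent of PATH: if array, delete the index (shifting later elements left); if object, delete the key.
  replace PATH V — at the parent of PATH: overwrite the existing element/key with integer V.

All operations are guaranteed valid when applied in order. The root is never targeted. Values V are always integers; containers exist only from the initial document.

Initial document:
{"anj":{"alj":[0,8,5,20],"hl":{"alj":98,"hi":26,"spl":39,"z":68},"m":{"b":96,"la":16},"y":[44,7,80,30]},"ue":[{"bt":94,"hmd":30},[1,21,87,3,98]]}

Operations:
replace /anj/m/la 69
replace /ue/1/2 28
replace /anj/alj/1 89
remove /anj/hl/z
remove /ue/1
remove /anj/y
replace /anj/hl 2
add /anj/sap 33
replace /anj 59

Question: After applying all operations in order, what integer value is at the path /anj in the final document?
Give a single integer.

After op 1 (replace /anj/m/la 69): {"anj":{"alj":[0,8,5,20],"hl":{"alj":98,"hi":26,"spl":39,"z":68},"m":{"b":96,"la":69},"y":[44,7,80,30]},"ue":[{"bt":94,"hmd":30},[1,21,87,3,98]]}
After op 2 (replace /ue/1/2 28): {"anj":{"alj":[0,8,5,20],"hl":{"alj":98,"hi":26,"spl":39,"z":68},"m":{"b":96,"la":69},"y":[44,7,80,30]},"ue":[{"bt":94,"hmd":30},[1,21,28,3,98]]}
After op 3 (replace /anj/alj/1 89): {"anj":{"alj":[0,89,5,20],"hl":{"alj":98,"hi":26,"spl":39,"z":68},"m":{"b":96,"la":69},"y":[44,7,80,30]},"ue":[{"bt":94,"hmd":30},[1,21,28,3,98]]}
After op 4 (remove /anj/hl/z): {"anj":{"alj":[0,89,5,20],"hl":{"alj":98,"hi":26,"spl":39},"m":{"b":96,"la":69},"y":[44,7,80,30]},"ue":[{"bt":94,"hmd":30},[1,21,28,3,98]]}
After op 5 (remove /ue/1): {"anj":{"alj":[0,89,5,20],"hl":{"alj":98,"hi":26,"spl":39},"m":{"b":96,"la":69},"y":[44,7,80,30]},"ue":[{"bt":94,"hmd":30}]}
After op 6 (remove /anj/y): {"anj":{"alj":[0,89,5,20],"hl":{"alj":98,"hi":26,"spl":39},"m":{"b":96,"la":69}},"ue":[{"bt":94,"hmd":30}]}
After op 7 (replace /anj/hl 2): {"anj":{"alj":[0,89,5,20],"hl":2,"m":{"b":96,"la":69}},"ue":[{"bt":94,"hmd":30}]}
After op 8 (add /anj/sap 33): {"anj":{"alj":[0,89,5,20],"hl":2,"m":{"b":96,"la":69},"sap":33},"ue":[{"bt":94,"hmd":30}]}
After op 9 (replace /anj 59): {"anj":59,"ue":[{"bt":94,"hmd":30}]}
Value at /anj: 59

Answer: 59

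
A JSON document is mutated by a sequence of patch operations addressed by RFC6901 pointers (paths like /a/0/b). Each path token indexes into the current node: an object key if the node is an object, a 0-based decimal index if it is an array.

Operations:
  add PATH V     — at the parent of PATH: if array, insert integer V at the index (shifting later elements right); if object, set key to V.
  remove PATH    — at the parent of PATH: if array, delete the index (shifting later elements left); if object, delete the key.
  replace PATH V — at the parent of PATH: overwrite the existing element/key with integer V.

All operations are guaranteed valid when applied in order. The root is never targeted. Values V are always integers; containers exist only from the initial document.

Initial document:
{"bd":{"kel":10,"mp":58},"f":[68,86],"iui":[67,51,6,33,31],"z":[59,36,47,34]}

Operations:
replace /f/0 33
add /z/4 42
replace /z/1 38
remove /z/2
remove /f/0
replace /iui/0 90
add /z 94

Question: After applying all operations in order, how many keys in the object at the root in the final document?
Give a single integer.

After op 1 (replace /f/0 33): {"bd":{"kel":10,"mp":58},"f":[33,86],"iui":[67,51,6,33,31],"z":[59,36,47,34]}
After op 2 (add /z/4 42): {"bd":{"kel":10,"mp":58},"f":[33,86],"iui":[67,51,6,33,31],"z":[59,36,47,34,42]}
After op 3 (replace /z/1 38): {"bd":{"kel":10,"mp":58},"f":[33,86],"iui":[67,51,6,33,31],"z":[59,38,47,34,42]}
After op 4 (remove /z/2): {"bd":{"kel":10,"mp":58},"f":[33,86],"iui":[67,51,6,33,31],"z":[59,38,34,42]}
After op 5 (remove /f/0): {"bd":{"kel":10,"mp":58},"f":[86],"iui":[67,51,6,33,31],"z":[59,38,34,42]}
After op 6 (replace /iui/0 90): {"bd":{"kel":10,"mp":58},"f":[86],"iui":[90,51,6,33,31],"z":[59,38,34,42]}
After op 7 (add /z 94): {"bd":{"kel":10,"mp":58},"f":[86],"iui":[90,51,6,33,31],"z":94}
Size at the root: 4

Answer: 4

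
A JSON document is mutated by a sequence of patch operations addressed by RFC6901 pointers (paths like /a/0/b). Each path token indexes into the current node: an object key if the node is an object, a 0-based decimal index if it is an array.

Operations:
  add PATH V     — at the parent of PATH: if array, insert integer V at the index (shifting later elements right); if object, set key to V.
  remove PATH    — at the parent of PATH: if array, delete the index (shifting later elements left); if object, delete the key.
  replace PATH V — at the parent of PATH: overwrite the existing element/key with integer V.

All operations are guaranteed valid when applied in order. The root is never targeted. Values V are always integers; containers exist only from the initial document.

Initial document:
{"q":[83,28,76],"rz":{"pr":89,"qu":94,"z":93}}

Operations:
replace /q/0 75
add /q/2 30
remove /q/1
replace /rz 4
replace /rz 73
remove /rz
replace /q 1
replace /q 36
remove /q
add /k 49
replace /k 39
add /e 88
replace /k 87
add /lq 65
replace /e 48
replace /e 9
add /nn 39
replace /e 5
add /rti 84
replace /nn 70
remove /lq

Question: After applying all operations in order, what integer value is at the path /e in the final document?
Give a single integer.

Answer: 5

Derivation:
After op 1 (replace /q/0 75): {"q":[75,28,76],"rz":{"pr":89,"qu":94,"z":93}}
After op 2 (add /q/2 30): {"q":[75,28,30,76],"rz":{"pr":89,"qu":94,"z":93}}
After op 3 (remove /q/1): {"q":[75,30,76],"rz":{"pr":89,"qu":94,"z":93}}
After op 4 (replace /rz 4): {"q":[75,30,76],"rz":4}
After op 5 (replace /rz 73): {"q":[75,30,76],"rz":73}
After op 6 (remove /rz): {"q":[75,30,76]}
After op 7 (replace /q 1): {"q":1}
After op 8 (replace /q 36): {"q":36}
After op 9 (remove /q): {}
After op 10 (add /k 49): {"k":49}
After op 11 (replace /k 39): {"k":39}
After op 12 (add /e 88): {"e":88,"k":39}
After op 13 (replace /k 87): {"e":88,"k":87}
After op 14 (add /lq 65): {"e":88,"k":87,"lq":65}
After op 15 (replace /e 48): {"e":48,"k":87,"lq":65}
After op 16 (replace /e 9): {"e":9,"k":87,"lq":65}
After op 17 (add /nn 39): {"e":9,"k":87,"lq":65,"nn":39}
After op 18 (replace /e 5): {"e":5,"k":87,"lq":65,"nn":39}
After op 19 (add /rti 84): {"e":5,"k":87,"lq":65,"nn":39,"rti":84}
After op 20 (replace /nn 70): {"e":5,"k":87,"lq":65,"nn":70,"rti":84}
After op 21 (remove /lq): {"e":5,"k":87,"nn":70,"rti":84}
Value at /e: 5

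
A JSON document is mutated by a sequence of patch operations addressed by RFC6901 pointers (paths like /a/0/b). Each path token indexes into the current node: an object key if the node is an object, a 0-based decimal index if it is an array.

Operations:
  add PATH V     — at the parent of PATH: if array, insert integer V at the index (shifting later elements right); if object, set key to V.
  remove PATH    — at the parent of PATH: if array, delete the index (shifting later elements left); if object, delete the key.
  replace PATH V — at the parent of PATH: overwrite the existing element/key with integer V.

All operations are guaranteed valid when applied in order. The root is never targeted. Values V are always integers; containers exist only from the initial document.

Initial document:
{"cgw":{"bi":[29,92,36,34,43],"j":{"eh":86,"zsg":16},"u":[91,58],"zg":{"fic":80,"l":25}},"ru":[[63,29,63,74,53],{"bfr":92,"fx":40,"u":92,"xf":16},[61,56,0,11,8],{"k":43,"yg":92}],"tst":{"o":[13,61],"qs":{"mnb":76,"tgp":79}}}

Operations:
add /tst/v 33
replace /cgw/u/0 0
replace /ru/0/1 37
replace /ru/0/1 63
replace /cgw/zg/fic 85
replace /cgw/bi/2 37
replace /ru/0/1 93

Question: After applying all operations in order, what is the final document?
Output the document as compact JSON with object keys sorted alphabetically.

Answer: {"cgw":{"bi":[29,92,37,34,43],"j":{"eh":86,"zsg":16},"u":[0,58],"zg":{"fic":85,"l":25}},"ru":[[63,93,63,74,53],{"bfr":92,"fx":40,"u":92,"xf":16},[61,56,0,11,8],{"k":43,"yg":92}],"tst":{"o":[13,61],"qs":{"mnb":76,"tgp":79},"v":33}}

Derivation:
After op 1 (add /tst/v 33): {"cgw":{"bi":[29,92,36,34,43],"j":{"eh":86,"zsg":16},"u":[91,58],"zg":{"fic":80,"l":25}},"ru":[[63,29,63,74,53],{"bfr":92,"fx":40,"u":92,"xf":16},[61,56,0,11,8],{"k":43,"yg":92}],"tst":{"o":[13,61],"qs":{"mnb":76,"tgp":79},"v":33}}
After op 2 (replace /cgw/u/0 0): {"cgw":{"bi":[29,92,36,34,43],"j":{"eh":86,"zsg":16},"u":[0,58],"zg":{"fic":80,"l":25}},"ru":[[63,29,63,74,53],{"bfr":92,"fx":40,"u":92,"xf":16},[61,56,0,11,8],{"k":43,"yg":92}],"tst":{"o":[13,61],"qs":{"mnb":76,"tgp":79},"v":33}}
After op 3 (replace /ru/0/1 37): {"cgw":{"bi":[29,92,36,34,43],"j":{"eh":86,"zsg":16},"u":[0,58],"zg":{"fic":80,"l":25}},"ru":[[63,37,63,74,53],{"bfr":92,"fx":40,"u":92,"xf":16},[61,56,0,11,8],{"k":43,"yg":92}],"tst":{"o":[13,61],"qs":{"mnb":76,"tgp":79},"v":33}}
After op 4 (replace /ru/0/1 63): {"cgw":{"bi":[29,92,36,34,43],"j":{"eh":86,"zsg":16},"u":[0,58],"zg":{"fic":80,"l":25}},"ru":[[63,63,63,74,53],{"bfr":92,"fx":40,"u":92,"xf":16},[61,56,0,11,8],{"k":43,"yg":92}],"tst":{"o":[13,61],"qs":{"mnb":76,"tgp":79},"v":33}}
After op 5 (replace /cgw/zg/fic 85): {"cgw":{"bi":[29,92,36,34,43],"j":{"eh":86,"zsg":16},"u":[0,58],"zg":{"fic":85,"l":25}},"ru":[[63,63,63,74,53],{"bfr":92,"fx":40,"u":92,"xf":16},[61,56,0,11,8],{"k":43,"yg":92}],"tst":{"o":[13,61],"qs":{"mnb":76,"tgp":79},"v":33}}
After op 6 (replace /cgw/bi/2 37): {"cgw":{"bi":[29,92,37,34,43],"j":{"eh":86,"zsg":16},"u":[0,58],"zg":{"fic":85,"l":25}},"ru":[[63,63,63,74,53],{"bfr":92,"fx":40,"u":92,"xf":16},[61,56,0,11,8],{"k":43,"yg":92}],"tst":{"o":[13,61],"qs":{"mnb":76,"tgp":79},"v":33}}
After op 7 (replace /ru/0/1 93): {"cgw":{"bi":[29,92,37,34,43],"j":{"eh":86,"zsg":16},"u":[0,58],"zg":{"fic":85,"l":25}},"ru":[[63,93,63,74,53],{"bfr":92,"fx":40,"u":92,"xf":16},[61,56,0,11,8],{"k":43,"yg":92}],"tst":{"o":[13,61],"qs":{"mnb":76,"tgp":79},"v":33}}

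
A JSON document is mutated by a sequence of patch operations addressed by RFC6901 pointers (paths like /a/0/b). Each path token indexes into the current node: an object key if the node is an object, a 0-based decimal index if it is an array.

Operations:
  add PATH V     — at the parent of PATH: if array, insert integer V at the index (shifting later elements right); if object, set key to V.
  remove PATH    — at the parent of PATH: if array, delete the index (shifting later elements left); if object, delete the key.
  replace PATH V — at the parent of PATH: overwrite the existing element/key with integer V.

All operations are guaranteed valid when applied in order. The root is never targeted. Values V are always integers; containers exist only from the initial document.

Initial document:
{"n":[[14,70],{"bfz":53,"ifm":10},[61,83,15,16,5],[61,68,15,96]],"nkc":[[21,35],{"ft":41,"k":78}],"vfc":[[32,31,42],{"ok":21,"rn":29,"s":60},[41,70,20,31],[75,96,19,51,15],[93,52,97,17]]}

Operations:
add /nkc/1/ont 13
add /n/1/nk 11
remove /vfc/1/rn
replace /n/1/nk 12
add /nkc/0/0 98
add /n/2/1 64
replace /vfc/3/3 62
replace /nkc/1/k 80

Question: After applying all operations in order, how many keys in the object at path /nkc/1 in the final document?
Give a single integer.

Answer: 3

Derivation:
After op 1 (add /nkc/1/ont 13): {"n":[[14,70],{"bfz":53,"ifm":10},[61,83,15,16,5],[61,68,15,96]],"nkc":[[21,35],{"ft":41,"k":78,"ont":13}],"vfc":[[32,31,42],{"ok":21,"rn":29,"s":60},[41,70,20,31],[75,96,19,51,15],[93,52,97,17]]}
After op 2 (add /n/1/nk 11): {"n":[[14,70],{"bfz":53,"ifm":10,"nk":11},[61,83,15,16,5],[61,68,15,96]],"nkc":[[21,35],{"ft":41,"k":78,"ont":13}],"vfc":[[32,31,42],{"ok":21,"rn":29,"s":60},[41,70,20,31],[75,96,19,51,15],[93,52,97,17]]}
After op 3 (remove /vfc/1/rn): {"n":[[14,70],{"bfz":53,"ifm":10,"nk":11},[61,83,15,16,5],[61,68,15,96]],"nkc":[[21,35],{"ft":41,"k":78,"ont":13}],"vfc":[[32,31,42],{"ok":21,"s":60},[41,70,20,31],[75,96,19,51,15],[93,52,97,17]]}
After op 4 (replace /n/1/nk 12): {"n":[[14,70],{"bfz":53,"ifm":10,"nk":12},[61,83,15,16,5],[61,68,15,96]],"nkc":[[21,35],{"ft":41,"k":78,"ont":13}],"vfc":[[32,31,42],{"ok":21,"s":60},[41,70,20,31],[75,96,19,51,15],[93,52,97,17]]}
After op 5 (add /nkc/0/0 98): {"n":[[14,70],{"bfz":53,"ifm":10,"nk":12},[61,83,15,16,5],[61,68,15,96]],"nkc":[[98,21,35],{"ft":41,"k":78,"ont":13}],"vfc":[[32,31,42],{"ok":21,"s":60},[41,70,20,31],[75,96,19,51,15],[93,52,97,17]]}
After op 6 (add /n/2/1 64): {"n":[[14,70],{"bfz":53,"ifm":10,"nk":12},[61,64,83,15,16,5],[61,68,15,96]],"nkc":[[98,21,35],{"ft":41,"k":78,"ont":13}],"vfc":[[32,31,42],{"ok":21,"s":60},[41,70,20,31],[75,96,19,51,15],[93,52,97,17]]}
After op 7 (replace /vfc/3/3 62): {"n":[[14,70],{"bfz":53,"ifm":10,"nk":12},[61,64,83,15,16,5],[61,68,15,96]],"nkc":[[98,21,35],{"ft":41,"k":78,"ont":13}],"vfc":[[32,31,42],{"ok":21,"s":60},[41,70,20,31],[75,96,19,62,15],[93,52,97,17]]}
After op 8 (replace /nkc/1/k 80): {"n":[[14,70],{"bfz":53,"ifm":10,"nk":12},[61,64,83,15,16,5],[61,68,15,96]],"nkc":[[98,21,35],{"ft":41,"k":80,"ont":13}],"vfc":[[32,31,42],{"ok":21,"s":60},[41,70,20,31],[75,96,19,62,15],[93,52,97,17]]}
Size at path /nkc/1: 3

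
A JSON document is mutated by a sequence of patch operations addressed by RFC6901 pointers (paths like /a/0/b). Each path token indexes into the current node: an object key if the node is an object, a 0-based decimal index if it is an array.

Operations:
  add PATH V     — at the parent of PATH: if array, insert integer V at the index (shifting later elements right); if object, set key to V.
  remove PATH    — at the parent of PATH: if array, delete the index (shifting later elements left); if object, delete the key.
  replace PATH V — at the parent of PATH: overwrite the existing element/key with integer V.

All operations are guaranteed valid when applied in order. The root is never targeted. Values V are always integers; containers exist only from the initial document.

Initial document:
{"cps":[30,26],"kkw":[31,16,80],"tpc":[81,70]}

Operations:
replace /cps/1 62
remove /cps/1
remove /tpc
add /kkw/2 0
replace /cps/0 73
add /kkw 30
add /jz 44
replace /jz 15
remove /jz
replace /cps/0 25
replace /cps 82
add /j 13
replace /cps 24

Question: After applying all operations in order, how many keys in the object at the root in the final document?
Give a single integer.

Answer: 3

Derivation:
After op 1 (replace /cps/1 62): {"cps":[30,62],"kkw":[31,16,80],"tpc":[81,70]}
After op 2 (remove /cps/1): {"cps":[30],"kkw":[31,16,80],"tpc":[81,70]}
After op 3 (remove /tpc): {"cps":[30],"kkw":[31,16,80]}
After op 4 (add /kkw/2 0): {"cps":[30],"kkw":[31,16,0,80]}
After op 5 (replace /cps/0 73): {"cps":[73],"kkw":[31,16,0,80]}
After op 6 (add /kkw 30): {"cps":[73],"kkw":30}
After op 7 (add /jz 44): {"cps":[73],"jz":44,"kkw":30}
After op 8 (replace /jz 15): {"cps":[73],"jz":15,"kkw":30}
After op 9 (remove /jz): {"cps":[73],"kkw":30}
After op 10 (replace /cps/0 25): {"cps":[25],"kkw":30}
After op 11 (replace /cps 82): {"cps":82,"kkw":30}
After op 12 (add /j 13): {"cps":82,"j":13,"kkw":30}
After op 13 (replace /cps 24): {"cps":24,"j":13,"kkw":30}
Size at the root: 3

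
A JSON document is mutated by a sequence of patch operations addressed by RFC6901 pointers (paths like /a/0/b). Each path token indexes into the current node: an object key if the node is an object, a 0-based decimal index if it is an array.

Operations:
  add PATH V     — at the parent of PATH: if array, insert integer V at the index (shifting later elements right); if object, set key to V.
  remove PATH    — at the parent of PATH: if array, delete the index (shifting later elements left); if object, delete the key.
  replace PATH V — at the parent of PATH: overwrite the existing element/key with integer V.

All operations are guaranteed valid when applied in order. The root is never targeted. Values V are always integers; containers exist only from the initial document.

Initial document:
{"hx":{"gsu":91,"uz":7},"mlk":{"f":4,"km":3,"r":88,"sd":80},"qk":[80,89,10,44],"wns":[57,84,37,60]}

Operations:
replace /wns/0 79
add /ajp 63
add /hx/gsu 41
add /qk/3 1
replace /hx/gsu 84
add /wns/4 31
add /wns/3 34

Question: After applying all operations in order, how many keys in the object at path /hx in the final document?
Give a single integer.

Answer: 2

Derivation:
After op 1 (replace /wns/0 79): {"hx":{"gsu":91,"uz":7},"mlk":{"f":4,"km":3,"r":88,"sd":80},"qk":[80,89,10,44],"wns":[79,84,37,60]}
After op 2 (add /ajp 63): {"ajp":63,"hx":{"gsu":91,"uz":7},"mlk":{"f":4,"km":3,"r":88,"sd":80},"qk":[80,89,10,44],"wns":[79,84,37,60]}
After op 3 (add /hx/gsu 41): {"ajp":63,"hx":{"gsu":41,"uz":7},"mlk":{"f":4,"km":3,"r":88,"sd":80},"qk":[80,89,10,44],"wns":[79,84,37,60]}
After op 4 (add /qk/3 1): {"ajp":63,"hx":{"gsu":41,"uz":7},"mlk":{"f":4,"km":3,"r":88,"sd":80},"qk":[80,89,10,1,44],"wns":[79,84,37,60]}
After op 5 (replace /hx/gsu 84): {"ajp":63,"hx":{"gsu":84,"uz":7},"mlk":{"f":4,"km":3,"r":88,"sd":80},"qk":[80,89,10,1,44],"wns":[79,84,37,60]}
After op 6 (add /wns/4 31): {"ajp":63,"hx":{"gsu":84,"uz":7},"mlk":{"f":4,"km":3,"r":88,"sd":80},"qk":[80,89,10,1,44],"wns":[79,84,37,60,31]}
After op 7 (add /wns/3 34): {"ajp":63,"hx":{"gsu":84,"uz":7},"mlk":{"f":4,"km":3,"r":88,"sd":80},"qk":[80,89,10,1,44],"wns":[79,84,37,34,60,31]}
Size at path /hx: 2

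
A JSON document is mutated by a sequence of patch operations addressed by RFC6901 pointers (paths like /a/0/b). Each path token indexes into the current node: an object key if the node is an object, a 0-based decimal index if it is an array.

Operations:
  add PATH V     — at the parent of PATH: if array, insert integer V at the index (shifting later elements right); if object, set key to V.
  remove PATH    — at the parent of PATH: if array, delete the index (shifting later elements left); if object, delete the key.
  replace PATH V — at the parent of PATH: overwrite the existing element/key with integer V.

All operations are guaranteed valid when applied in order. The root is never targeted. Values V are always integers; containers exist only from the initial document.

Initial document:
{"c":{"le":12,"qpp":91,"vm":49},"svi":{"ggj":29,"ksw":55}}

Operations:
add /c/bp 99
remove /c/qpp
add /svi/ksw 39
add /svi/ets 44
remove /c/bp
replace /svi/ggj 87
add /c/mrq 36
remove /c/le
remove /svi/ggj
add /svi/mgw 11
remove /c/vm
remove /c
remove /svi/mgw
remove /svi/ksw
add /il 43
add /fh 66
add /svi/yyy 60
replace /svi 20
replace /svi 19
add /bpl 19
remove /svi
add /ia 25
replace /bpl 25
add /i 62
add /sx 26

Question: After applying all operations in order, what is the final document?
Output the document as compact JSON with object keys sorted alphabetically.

After op 1 (add /c/bp 99): {"c":{"bp":99,"le":12,"qpp":91,"vm":49},"svi":{"ggj":29,"ksw":55}}
After op 2 (remove /c/qpp): {"c":{"bp":99,"le":12,"vm":49},"svi":{"ggj":29,"ksw":55}}
After op 3 (add /svi/ksw 39): {"c":{"bp":99,"le":12,"vm":49},"svi":{"ggj":29,"ksw":39}}
After op 4 (add /svi/ets 44): {"c":{"bp":99,"le":12,"vm":49},"svi":{"ets":44,"ggj":29,"ksw":39}}
After op 5 (remove /c/bp): {"c":{"le":12,"vm":49},"svi":{"ets":44,"ggj":29,"ksw":39}}
After op 6 (replace /svi/ggj 87): {"c":{"le":12,"vm":49},"svi":{"ets":44,"ggj":87,"ksw":39}}
After op 7 (add /c/mrq 36): {"c":{"le":12,"mrq":36,"vm":49},"svi":{"ets":44,"ggj":87,"ksw":39}}
After op 8 (remove /c/le): {"c":{"mrq":36,"vm":49},"svi":{"ets":44,"ggj":87,"ksw":39}}
After op 9 (remove /svi/ggj): {"c":{"mrq":36,"vm":49},"svi":{"ets":44,"ksw":39}}
After op 10 (add /svi/mgw 11): {"c":{"mrq":36,"vm":49},"svi":{"ets":44,"ksw":39,"mgw":11}}
After op 11 (remove /c/vm): {"c":{"mrq":36},"svi":{"ets":44,"ksw":39,"mgw":11}}
After op 12 (remove /c): {"svi":{"ets":44,"ksw":39,"mgw":11}}
After op 13 (remove /svi/mgw): {"svi":{"ets":44,"ksw":39}}
After op 14 (remove /svi/ksw): {"svi":{"ets":44}}
After op 15 (add /il 43): {"il":43,"svi":{"ets":44}}
After op 16 (add /fh 66): {"fh":66,"il":43,"svi":{"ets":44}}
After op 17 (add /svi/yyy 60): {"fh":66,"il":43,"svi":{"ets":44,"yyy":60}}
After op 18 (replace /svi 20): {"fh":66,"il":43,"svi":20}
After op 19 (replace /svi 19): {"fh":66,"il":43,"svi":19}
After op 20 (add /bpl 19): {"bpl":19,"fh":66,"il":43,"svi":19}
After op 21 (remove /svi): {"bpl":19,"fh":66,"il":43}
After op 22 (add /ia 25): {"bpl":19,"fh":66,"ia":25,"il":43}
After op 23 (replace /bpl 25): {"bpl":25,"fh":66,"ia":25,"il":43}
After op 24 (add /i 62): {"bpl":25,"fh":66,"i":62,"ia":25,"il":43}
After op 25 (add /sx 26): {"bpl":25,"fh":66,"i":62,"ia":25,"il":43,"sx":26}

Answer: {"bpl":25,"fh":66,"i":62,"ia":25,"il":43,"sx":26}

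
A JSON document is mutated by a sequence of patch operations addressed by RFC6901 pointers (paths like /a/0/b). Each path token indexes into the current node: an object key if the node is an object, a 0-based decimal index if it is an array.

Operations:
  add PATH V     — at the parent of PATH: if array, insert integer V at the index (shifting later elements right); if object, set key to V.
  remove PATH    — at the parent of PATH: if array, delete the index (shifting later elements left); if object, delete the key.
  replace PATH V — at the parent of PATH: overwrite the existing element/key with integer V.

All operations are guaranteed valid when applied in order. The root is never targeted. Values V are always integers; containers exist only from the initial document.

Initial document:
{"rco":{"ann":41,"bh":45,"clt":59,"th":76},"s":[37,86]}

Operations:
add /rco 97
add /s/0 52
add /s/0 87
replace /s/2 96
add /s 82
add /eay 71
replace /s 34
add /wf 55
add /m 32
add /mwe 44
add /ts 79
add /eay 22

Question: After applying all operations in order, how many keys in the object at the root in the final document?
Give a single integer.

Answer: 7

Derivation:
After op 1 (add /rco 97): {"rco":97,"s":[37,86]}
After op 2 (add /s/0 52): {"rco":97,"s":[52,37,86]}
After op 3 (add /s/0 87): {"rco":97,"s":[87,52,37,86]}
After op 4 (replace /s/2 96): {"rco":97,"s":[87,52,96,86]}
After op 5 (add /s 82): {"rco":97,"s":82}
After op 6 (add /eay 71): {"eay":71,"rco":97,"s":82}
After op 7 (replace /s 34): {"eay":71,"rco":97,"s":34}
After op 8 (add /wf 55): {"eay":71,"rco":97,"s":34,"wf":55}
After op 9 (add /m 32): {"eay":71,"m":32,"rco":97,"s":34,"wf":55}
After op 10 (add /mwe 44): {"eay":71,"m":32,"mwe":44,"rco":97,"s":34,"wf":55}
After op 11 (add /ts 79): {"eay":71,"m":32,"mwe":44,"rco":97,"s":34,"ts":79,"wf":55}
After op 12 (add /eay 22): {"eay":22,"m":32,"mwe":44,"rco":97,"s":34,"ts":79,"wf":55}
Size at the root: 7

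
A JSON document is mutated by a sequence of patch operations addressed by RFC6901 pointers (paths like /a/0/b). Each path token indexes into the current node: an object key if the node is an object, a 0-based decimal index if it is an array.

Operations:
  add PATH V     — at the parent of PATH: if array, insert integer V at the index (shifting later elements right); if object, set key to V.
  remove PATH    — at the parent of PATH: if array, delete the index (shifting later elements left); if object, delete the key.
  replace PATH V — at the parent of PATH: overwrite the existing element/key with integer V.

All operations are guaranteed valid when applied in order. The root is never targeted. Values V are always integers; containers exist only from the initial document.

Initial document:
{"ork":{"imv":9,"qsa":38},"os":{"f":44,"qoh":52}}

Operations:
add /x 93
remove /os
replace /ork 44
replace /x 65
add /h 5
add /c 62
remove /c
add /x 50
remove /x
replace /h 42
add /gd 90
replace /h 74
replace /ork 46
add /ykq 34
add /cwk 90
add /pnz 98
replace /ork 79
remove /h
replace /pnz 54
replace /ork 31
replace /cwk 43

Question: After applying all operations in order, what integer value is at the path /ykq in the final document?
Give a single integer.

After op 1 (add /x 93): {"ork":{"imv":9,"qsa":38},"os":{"f":44,"qoh":52},"x":93}
After op 2 (remove /os): {"ork":{"imv":9,"qsa":38},"x":93}
After op 3 (replace /ork 44): {"ork":44,"x":93}
After op 4 (replace /x 65): {"ork":44,"x":65}
After op 5 (add /h 5): {"h":5,"ork":44,"x":65}
After op 6 (add /c 62): {"c":62,"h":5,"ork":44,"x":65}
After op 7 (remove /c): {"h":5,"ork":44,"x":65}
After op 8 (add /x 50): {"h":5,"ork":44,"x":50}
After op 9 (remove /x): {"h":5,"ork":44}
After op 10 (replace /h 42): {"h":42,"ork":44}
After op 11 (add /gd 90): {"gd":90,"h":42,"ork":44}
After op 12 (replace /h 74): {"gd":90,"h":74,"ork":44}
After op 13 (replace /ork 46): {"gd":90,"h":74,"ork":46}
After op 14 (add /ykq 34): {"gd":90,"h":74,"ork":46,"ykq":34}
After op 15 (add /cwk 90): {"cwk":90,"gd":90,"h":74,"ork":46,"ykq":34}
After op 16 (add /pnz 98): {"cwk":90,"gd":90,"h":74,"ork":46,"pnz":98,"ykq":34}
After op 17 (replace /ork 79): {"cwk":90,"gd":90,"h":74,"ork":79,"pnz":98,"ykq":34}
After op 18 (remove /h): {"cwk":90,"gd":90,"ork":79,"pnz":98,"ykq":34}
After op 19 (replace /pnz 54): {"cwk":90,"gd":90,"ork":79,"pnz":54,"ykq":34}
After op 20 (replace /ork 31): {"cwk":90,"gd":90,"ork":31,"pnz":54,"ykq":34}
After op 21 (replace /cwk 43): {"cwk":43,"gd":90,"ork":31,"pnz":54,"ykq":34}
Value at /ykq: 34

Answer: 34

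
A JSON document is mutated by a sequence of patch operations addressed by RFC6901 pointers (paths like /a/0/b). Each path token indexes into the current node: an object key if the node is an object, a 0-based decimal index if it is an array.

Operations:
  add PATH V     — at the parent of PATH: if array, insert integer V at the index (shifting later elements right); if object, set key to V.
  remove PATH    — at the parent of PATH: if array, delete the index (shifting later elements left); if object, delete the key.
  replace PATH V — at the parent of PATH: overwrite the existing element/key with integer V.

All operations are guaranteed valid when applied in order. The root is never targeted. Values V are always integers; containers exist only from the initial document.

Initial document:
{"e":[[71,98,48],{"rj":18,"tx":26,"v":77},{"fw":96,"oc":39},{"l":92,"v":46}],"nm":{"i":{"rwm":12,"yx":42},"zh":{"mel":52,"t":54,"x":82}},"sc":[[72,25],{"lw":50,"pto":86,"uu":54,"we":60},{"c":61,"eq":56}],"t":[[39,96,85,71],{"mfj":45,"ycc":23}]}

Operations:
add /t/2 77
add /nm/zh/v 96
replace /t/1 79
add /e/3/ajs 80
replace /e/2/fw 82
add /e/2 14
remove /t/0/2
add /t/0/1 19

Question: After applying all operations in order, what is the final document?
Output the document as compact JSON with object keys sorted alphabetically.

Answer: {"e":[[71,98,48],{"rj":18,"tx":26,"v":77},14,{"fw":82,"oc":39},{"ajs":80,"l":92,"v":46}],"nm":{"i":{"rwm":12,"yx":42},"zh":{"mel":52,"t":54,"v":96,"x":82}},"sc":[[72,25],{"lw":50,"pto":86,"uu":54,"we":60},{"c":61,"eq":56}],"t":[[39,19,96,71],79,77]}

Derivation:
After op 1 (add /t/2 77): {"e":[[71,98,48],{"rj":18,"tx":26,"v":77},{"fw":96,"oc":39},{"l":92,"v":46}],"nm":{"i":{"rwm":12,"yx":42},"zh":{"mel":52,"t":54,"x":82}},"sc":[[72,25],{"lw":50,"pto":86,"uu":54,"we":60},{"c":61,"eq":56}],"t":[[39,96,85,71],{"mfj":45,"ycc":23},77]}
After op 2 (add /nm/zh/v 96): {"e":[[71,98,48],{"rj":18,"tx":26,"v":77},{"fw":96,"oc":39},{"l":92,"v":46}],"nm":{"i":{"rwm":12,"yx":42},"zh":{"mel":52,"t":54,"v":96,"x":82}},"sc":[[72,25],{"lw":50,"pto":86,"uu":54,"we":60},{"c":61,"eq":56}],"t":[[39,96,85,71],{"mfj":45,"ycc":23},77]}
After op 3 (replace /t/1 79): {"e":[[71,98,48],{"rj":18,"tx":26,"v":77},{"fw":96,"oc":39},{"l":92,"v":46}],"nm":{"i":{"rwm":12,"yx":42},"zh":{"mel":52,"t":54,"v":96,"x":82}},"sc":[[72,25],{"lw":50,"pto":86,"uu":54,"we":60},{"c":61,"eq":56}],"t":[[39,96,85,71],79,77]}
After op 4 (add /e/3/ajs 80): {"e":[[71,98,48],{"rj":18,"tx":26,"v":77},{"fw":96,"oc":39},{"ajs":80,"l":92,"v":46}],"nm":{"i":{"rwm":12,"yx":42},"zh":{"mel":52,"t":54,"v":96,"x":82}},"sc":[[72,25],{"lw":50,"pto":86,"uu":54,"we":60},{"c":61,"eq":56}],"t":[[39,96,85,71],79,77]}
After op 5 (replace /e/2/fw 82): {"e":[[71,98,48],{"rj":18,"tx":26,"v":77},{"fw":82,"oc":39},{"ajs":80,"l":92,"v":46}],"nm":{"i":{"rwm":12,"yx":42},"zh":{"mel":52,"t":54,"v":96,"x":82}},"sc":[[72,25],{"lw":50,"pto":86,"uu":54,"we":60},{"c":61,"eq":56}],"t":[[39,96,85,71],79,77]}
After op 6 (add /e/2 14): {"e":[[71,98,48],{"rj":18,"tx":26,"v":77},14,{"fw":82,"oc":39},{"ajs":80,"l":92,"v":46}],"nm":{"i":{"rwm":12,"yx":42},"zh":{"mel":52,"t":54,"v":96,"x":82}},"sc":[[72,25],{"lw":50,"pto":86,"uu":54,"we":60},{"c":61,"eq":56}],"t":[[39,96,85,71],79,77]}
After op 7 (remove /t/0/2): {"e":[[71,98,48],{"rj":18,"tx":26,"v":77},14,{"fw":82,"oc":39},{"ajs":80,"l":92,"v":46}],"nm":{"i":{"rwm":12,"yx":42},"zh":{"mel":52,"t":54,"v":96,"x":82}},"sc":[[72,25],{"lw":50,"pto":86,"uu":54,"we":60},{"c":61,"eq":56}],"t":[[39,96,71],79,77]}
After op 8 (add /t/0/1 19): {"e":[[71,98,48],{"rj":18,"tx":26,"v":77},14,{"fw":82,"oc":39},{"ajs":80,"l":92,"v":46}],"nm":{"i":{"rwm":12,"yx":42},"zh":{"mel":52,"t":54,"v":96,"x":82}},"sc":[[72,25],{"lw":50,"pto":86,"uu":54,"we":60},{"c":61,"eq":56}],"t":[[39,19,96,71],79,77]}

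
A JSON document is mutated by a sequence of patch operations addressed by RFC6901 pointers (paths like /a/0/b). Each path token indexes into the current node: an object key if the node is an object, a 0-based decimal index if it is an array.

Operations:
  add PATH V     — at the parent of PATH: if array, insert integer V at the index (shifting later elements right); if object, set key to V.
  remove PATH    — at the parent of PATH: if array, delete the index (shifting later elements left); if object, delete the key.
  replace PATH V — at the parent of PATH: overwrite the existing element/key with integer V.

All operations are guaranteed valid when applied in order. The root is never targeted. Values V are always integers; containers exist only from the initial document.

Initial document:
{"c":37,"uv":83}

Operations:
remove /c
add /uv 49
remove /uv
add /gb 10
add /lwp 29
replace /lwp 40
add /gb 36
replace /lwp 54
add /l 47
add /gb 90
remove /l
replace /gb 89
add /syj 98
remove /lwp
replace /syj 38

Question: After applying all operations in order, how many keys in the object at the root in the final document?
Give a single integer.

After op 1 (remove /c): {"uv":83}
After op 2 (add /uv 49): {"uv":49}
After op 3 (remove /uv): {}
After op 4 (add /gb 10): {"gb":10}
After op 5 (add /lwp 29): {"gb":10,"lwp":29}
After op 6 (replace /lwp 40): {"gb":10,"lwp":40}
After op 7 (add /gb 36): {"gb":36,"lwp":40}
After op 8 (replace /lwp 54): {"gb":36,"lwp":54}
After op 9 (add /l 47): {"gb":36,"l":47,"lwp":54}
After op 10 (add /gb 90): {"gb":90,"l":47,"lwp":54}
After op 11 (remove /l): {"gb":90,"lwp":54}
After op 12 (replace /gb 89): {"gb":89,"lwp":54}
After op 13 (add /syj 98): {"gb":89,"lwp":54,"syj":98}
After op 14 (remove /lwp): {"gb":89,"syj":98}
After op 15 (replace /syj 38): {"gb":89,"syj":38}
Size at the root: 2

Answer: 2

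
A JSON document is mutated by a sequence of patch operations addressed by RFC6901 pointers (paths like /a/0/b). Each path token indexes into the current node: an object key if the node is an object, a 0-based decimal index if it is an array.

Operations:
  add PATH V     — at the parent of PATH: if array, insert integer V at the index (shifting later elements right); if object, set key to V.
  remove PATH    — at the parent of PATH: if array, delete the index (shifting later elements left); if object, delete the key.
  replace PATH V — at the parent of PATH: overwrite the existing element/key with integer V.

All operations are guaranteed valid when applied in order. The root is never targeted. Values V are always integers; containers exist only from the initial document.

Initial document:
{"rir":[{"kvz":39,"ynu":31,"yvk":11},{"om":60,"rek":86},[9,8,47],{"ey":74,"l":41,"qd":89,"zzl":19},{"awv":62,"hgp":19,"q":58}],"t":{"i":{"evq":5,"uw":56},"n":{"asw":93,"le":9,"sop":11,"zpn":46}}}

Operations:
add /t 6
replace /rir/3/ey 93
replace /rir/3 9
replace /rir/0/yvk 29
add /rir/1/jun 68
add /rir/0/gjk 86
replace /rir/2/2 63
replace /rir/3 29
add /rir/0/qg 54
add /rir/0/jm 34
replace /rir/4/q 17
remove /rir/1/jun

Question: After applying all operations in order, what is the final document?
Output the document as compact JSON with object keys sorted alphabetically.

Answer: {"rir":[{"gjk":86,"jm":34,"kvz":39,"qg":54,"ynu":31,"yvk":29},{"om":60,"rek":86},[9,8,63],29,{"awv":62,"hgp":19,"q":17}],"t":6}

Derivation:
After op 1 (add /t 6): {"rir":[{"kvz":39,"ynu":31,"yvk":11},{"om":60,"rek":86},[9,8,47],{"ey":74,"l":41,"qd":89,"zzl":19},{"awv":62,"hgp":19,"q":58}],"t":6}
After op 2 (replace /rir/3/ey 93): {"rir":[{"kvz":39,"ynu":31,"yvk":11},{"om":60,"rek":86},[9,8,47],{"ey":93,"l":41,"qd":89,"zzl":19},{"awv":62,"hgp":19,"q":58}],"t":6}
After op 3 (replace /rir/3 9): {"rir":[{"kvz":39,"ynu":31,"yvk":11},{"om":60,"rek":86},[9,8,47],9,{"awv":62,"hgp":19,"q":58}],"t":6}
After op 4 (replace /rir/0/yvk 29): {"rir":[{"kvz":39,"ynu":31,"yvk":29},{"om":60,"rek":86},[9,8,47],9,{"awv":62,"hgp":19,"q":58}],"t":6}
After op 5 (add /rir/1/jun 68): {"rir":[{"kvz":39,"ynu":31,"yvk":29},{"jun":68,"om":60,"rek":86},[9,8,47],9,{"awv":62,"hgp":19,"q":58}],"t":6}
After op 6 (add /rir/0/gjk 86): {"rir":[{"gjk":86,"kvz":39,"ynu":31,"yvk":29},{"jun":68,"om":60,"rek":86},[9,8,47],9,{"awv":62,"hgp":19,"q":58}],"t":6}
After op 7 (replace /rir/2/2 63): {"rir":[{"gjk":86,"kvz":39,"ynu":31,"yvk":29},{"jun":68,"om":60,"rek":86},[9,8,63],9,{"awv":62,"hgp":19,"q":58}],"t":6}
After op 8 (replace /rir/3 29): {"rir":[{"gjk":86,"kvz":39,"ynu":31,"yvk":29},{"jun":68,"om":60,"rek":86},[9,8,63],29,{"awv":62,"hgp":19,"q":58}],"t":6}
After op 9 (add /rir/0/qg 54): {"rir":[{"gjk":86,"kvz":39,"qg":54,"ynu":31,"yvk":29},{"jun":68,"om":60,"rek":86},[9,8,63],29,{"awv":62,"hgp":19,"q":58}],"t":6}
After op 10 (add /rir/0/jm 34): {"rir":[{"gjk":86,"jm":34,"kvz":39,"qg":54,"ynu":31,"yvk":29},{"jun":68,"om":60,"rek":86},[9,8,63],29,{"awv":62,"hgp":19,"q":58}],"t":6}
After op 11 (replace /rir/4/q 17): {"rir":[{"gjk":86,"jm":34,"kvz":39,"qg":54,"ynu":31,"yvk":29},{"jun":68,"om":60,"rek":86},[9,8,63],29,{"awv":62,"hgp":19,"q":17}],"t":6}
After op 12 (remove /rir/1/jun): {"rir":[{"gjk":86,"jm":34,"kvz":39,"qg":54,"ynu":31,"yvk":29},{"om":60,"rek":86},[9,8,63],29,{"awv":62,"hgp":19,"q":17}],"t":6}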